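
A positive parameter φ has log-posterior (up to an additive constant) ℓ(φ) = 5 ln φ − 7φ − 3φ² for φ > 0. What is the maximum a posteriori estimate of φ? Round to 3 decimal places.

ℓ'(φ) = 5/φ − 7 − 6φ. Setting this to zero and multiplying by φ: 6φ² + 7φ − 5 = 0.
φ = (−7 + √(7² + 4·6·5)) / (2·6) = (−7 + √169) / 12 = (−7 + 13)/12 = 1/2.
ℓ''(φ) = −5/φ² − 6 < 0, confirming a maximum.

φ̂_MAP = 0.500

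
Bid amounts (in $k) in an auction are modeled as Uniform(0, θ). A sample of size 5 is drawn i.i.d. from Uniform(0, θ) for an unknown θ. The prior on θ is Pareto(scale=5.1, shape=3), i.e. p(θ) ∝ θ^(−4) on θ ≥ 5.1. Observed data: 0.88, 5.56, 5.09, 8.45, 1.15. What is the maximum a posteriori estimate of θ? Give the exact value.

The Uniform(0, θ) likelihood is θ^(−n) for θ ≥ max(xᵢ), zero otherwise. Here max(xᵢ) = 8.45.
Posterior ∝ θ^(−4) · θ^(−5) = θ^(−9) on θ ≥ max(5.1, 8.45) = 8.45.
This density is strictly decreasing in θ, so the posterior mode lies at the lower boundary of the support.

θ̂_MAP = 8.45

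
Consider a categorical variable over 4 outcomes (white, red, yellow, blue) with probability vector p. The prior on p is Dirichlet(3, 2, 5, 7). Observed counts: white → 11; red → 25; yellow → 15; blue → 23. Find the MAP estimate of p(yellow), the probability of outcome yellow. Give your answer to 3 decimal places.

MAP estimate of p(yellow) = 0.218

The posterior is Dirichlet(αᵢ + nᵢ) = Dirichlet(14, 27, 20, 30).
For a Dirichlet(a₁,…,a_K) with all aᵢ > 1, the mode has j-th component (aⱼ − 1)/(Σaᵢ − K).
Here Σaᵢ = 91 and K = 4, so p(yellow) = (20 − 1)/(91 − 4) = 19/87 ≈ 0.218.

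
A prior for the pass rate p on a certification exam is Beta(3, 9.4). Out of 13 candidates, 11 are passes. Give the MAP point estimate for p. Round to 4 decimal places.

p̂_MAP = 0.5556

Prior: Beta(3, 9.4).
Data: 11 successes in 13 trials. The binomial likelihood contributes p^11(1−p)^2, so the posterior is Beta(3+11, 9.4+2) = Beta(14, 11.4).
For Beta(a, b) with a, b > 1 the mode is (a−1)/(a+b−2) = 13/23.4 ≈ 0.5556.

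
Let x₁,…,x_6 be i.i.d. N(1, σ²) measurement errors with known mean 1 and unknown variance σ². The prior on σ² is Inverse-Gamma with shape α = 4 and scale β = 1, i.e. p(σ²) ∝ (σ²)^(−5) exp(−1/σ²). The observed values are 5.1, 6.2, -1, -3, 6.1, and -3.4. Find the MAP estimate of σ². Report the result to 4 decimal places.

σ̂²_MAP = 6.9513

Sum of squared deviations about the known mean: SS = (5.1−1)² + (6.2−1)² + (-1−1)² + (-3−1)² + (6.1−1)² + (-3.4−1)² = 109.22.
The Normal likelihood contributes (σ²)^(−n/2) exp(−SS/(2σ²)), so the posterior is Inverse-Gamma(α + n/2, β + SS/2) = Inverse-Gamma(7, 55.61).
The mode of Inverse-Gamma(a, b) is b/(a+1) = 55.61/8 ≈ 6.9513.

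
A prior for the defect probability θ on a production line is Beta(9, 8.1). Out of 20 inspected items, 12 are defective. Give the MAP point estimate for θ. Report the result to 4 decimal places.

Prior: Beta(9, 8.1).
Data: 12 successes in 20 trials. The binomial likelihood contributes θ^12(1−θ)^8, so the posterior is Beta(9+12, 8.1+8) = Beta(21, 16.1).
For Beta(a, b) with a, b > 1 the mode is (a−1)/(a+b−2) = 20/35.1 ≈ 0.5698.

θ̂_MAP = 0.5698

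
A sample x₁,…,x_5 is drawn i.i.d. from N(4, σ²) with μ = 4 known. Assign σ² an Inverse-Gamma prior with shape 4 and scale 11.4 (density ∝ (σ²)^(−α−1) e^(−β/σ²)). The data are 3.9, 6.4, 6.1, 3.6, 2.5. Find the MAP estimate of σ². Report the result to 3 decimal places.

σ̂²_MAP = 2.359

Sum of squared deviations about the known mean: SS = (3.9−4)² + (6.4−4)² + (6.1−4)² + (3.6−4)² + (2.5−4)² = 12.59.
The Normal likelihood contributes (σ²)^(−n/2) exp(−SS/(2σ²)), so the posterior is Inverse-Gamma(α + n/2, β + SS/2) = Inverse-Gamma(6.5, 17.695).
The mode of Inverse-Gamma(a, b) is b/(a+1) = 17.695/7.5 ≈ 2.359.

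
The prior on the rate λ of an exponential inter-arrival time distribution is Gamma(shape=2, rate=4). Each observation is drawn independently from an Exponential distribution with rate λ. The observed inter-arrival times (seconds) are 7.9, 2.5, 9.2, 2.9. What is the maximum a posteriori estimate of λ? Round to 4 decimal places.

The Exponential(rate=λ) likelihood is ∝ λ^n e^(−λΣtᵢ). Here n = 4 and Σtᵢ = 7.9 + 2.5 + 9.2 + 2.9 = 22.5.
Posterior ∝ λe^(−4λ) · λ^4e^(−22.5λ) = λ^5e^(−26.5λ), i.e. Gamma(6, 26.5).
Mode = (a−1)/b = 5/26.5 ≈ 0.1887.

λ̂_MAP = 0.1887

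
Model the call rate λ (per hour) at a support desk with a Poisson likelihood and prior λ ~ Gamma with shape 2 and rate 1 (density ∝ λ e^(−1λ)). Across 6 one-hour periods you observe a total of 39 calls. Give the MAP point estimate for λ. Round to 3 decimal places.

Σxᵢ = 39, n = 6.
Posterior ∝ λe^(−1λ) · λ^39e^(−6λ) = λ^40e^(−7λ), i.e. Gamma(shape=41, rate=7).
The mode of a Gamma(a, b) with a ≥ 1 (shape–rate) is (a−1)/b = 40/7 ≈ 5.714.

λ̂_MAP = 5.714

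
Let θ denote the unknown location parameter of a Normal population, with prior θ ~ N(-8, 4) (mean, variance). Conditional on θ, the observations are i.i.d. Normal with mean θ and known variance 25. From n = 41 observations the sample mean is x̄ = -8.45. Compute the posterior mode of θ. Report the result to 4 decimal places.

θ̂_MAP = -8.3905

n = 41, x̄ = -8.45.
For a Normal prior and Normal likelihood with known variance, the posterior is Normal; its mode equals its mean, the precision-weighted average.
Prior precision 1/σ₀² = 1/4 = 0.25; data precision n/σ² = 41/25 = 1.64.
θ̂ = (0.25·(-8) + 1.64·(-8.45)) / (0.25 + 1.64) = (-15.858)/1.89 = -881/105 ≈ -8.3905.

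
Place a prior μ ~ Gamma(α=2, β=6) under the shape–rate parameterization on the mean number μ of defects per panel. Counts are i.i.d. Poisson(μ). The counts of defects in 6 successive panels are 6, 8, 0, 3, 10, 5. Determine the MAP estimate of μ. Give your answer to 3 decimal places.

Σxᵢ = 6+8+0+3+10+5 = 32, with n = 6.
Posterior ∝ μe^(−6μ) · μ^32e^(−6μ) = μ^33e^(−12μ), i.e. Gamma(shape=34, rate=12).
The mode of a Gamma(a, b) with a ≥ 1 (shape–rate) is (a−1)/b = 33/12 ≈ 2.750.

μ̂_MAP = 2.750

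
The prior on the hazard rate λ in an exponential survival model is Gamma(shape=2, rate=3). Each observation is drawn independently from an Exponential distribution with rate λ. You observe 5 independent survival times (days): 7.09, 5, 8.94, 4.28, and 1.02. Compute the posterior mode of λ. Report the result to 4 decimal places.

λ̂_MAP = 0.2046

The Exponential(rate=λ) likelihood is ∝ λ^n e^(−λΣtᵢ). Here n = 5 and Σtᵢ = 7.09 + 5 + 8.94 + 4.28 + 1.02 = 26.33.
Posterior ∝ λe^(−3λ) · λ^5e^(−26.33λ) = λ^6e^(−29.33λ), i.e. Gamma(7, 29.33).
Mode = (a−1)/b = 6/29.33 ≈ 0.2046.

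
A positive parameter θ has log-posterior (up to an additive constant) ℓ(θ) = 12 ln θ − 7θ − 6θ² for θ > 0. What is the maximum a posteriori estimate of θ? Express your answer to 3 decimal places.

ℓ'(θ) = 12/θ − 7 − 12θ. Setting this to zero and multiplying by θ: 12θ² + 7θ − 12 = 0.
θ = (−7 + √(7² + 4·12·12)) / (2·12) = (−7 + √625) / 24 = (−7 + 25)/24 = 3/4.
ℓ''(θ) = −12/θ² − 12 < 0, confirming a maximum.

θ̂_MAP = 0.750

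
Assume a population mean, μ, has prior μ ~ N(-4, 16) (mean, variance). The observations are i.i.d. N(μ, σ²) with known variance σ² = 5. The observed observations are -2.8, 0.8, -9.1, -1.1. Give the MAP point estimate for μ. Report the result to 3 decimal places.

μ̂_MAP = -3.119

n = 4; x̄ = ((-2.8) + 0.8 + (-9.1) + (-1.1))/4 = -12.2/4 = -3.05.
For a Normal prior and Normal likelihood with known variance, the posterior is Normal; its mode equals its mean, the precision-weighted average.
Prior precision 1/σ₀² = 1/16 = 0.0625; data precision n/σ² = 4/5 = 0.8.
μ̂ = (0.0625·(-4) + 0.8·(-3.05)) / (0.0625 + 0.8) = (-2.69)/0.8625 = -1076/345 ≈ -3.119.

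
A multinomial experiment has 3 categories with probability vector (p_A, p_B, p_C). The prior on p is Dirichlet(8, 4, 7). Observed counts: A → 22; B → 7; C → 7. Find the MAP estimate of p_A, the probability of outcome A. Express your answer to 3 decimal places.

The posterior is Dirichlet(αᵢ + nᵢ) = Dirichlet(30, 11, 14).
For a Dirichlet(a₁,…,a_K) with all aᵢ > 1, the mode has j-th component (aⱼ − 1)/(Σaᵢ − K).
Here Σaᵢ = 55 and K = 3, so p_A = (30 − 1)/(55 − 3) = 29/52 ≈ 0.558.

MAP estimate of p_A = 0.558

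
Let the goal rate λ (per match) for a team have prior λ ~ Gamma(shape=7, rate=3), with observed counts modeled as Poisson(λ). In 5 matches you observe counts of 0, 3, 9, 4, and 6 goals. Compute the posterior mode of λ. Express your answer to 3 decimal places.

Σxᵢ = 0+3+9+4+6 = 22, with n = 5.
Posterior ∝ λ^6e^(−3λ) · λ^22e^(−5λ) = λ^28e^(−8λ), i.e. Gamma(shape=29, rate=8).
The mode of a Gamma(a, b) with a ≥ 1 (shape–rate) is (a−1)/b = 28/8 ≈ 3.500.

λ̂_MAP = 3.500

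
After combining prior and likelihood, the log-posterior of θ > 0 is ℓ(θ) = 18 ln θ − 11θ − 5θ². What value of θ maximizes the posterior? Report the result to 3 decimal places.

ℓ'(θ) = 18/θ − 11 − 10θ. Setting this to zero and multiplying by θ: 10θ² + 11θ − 18 = 0.
θ = (−11 + √(11² + 4·10·18)) / (2·10) = (−11 + √841) / 20 = (−11 + 29)/20 = 9/10.
ℓ''(θ) = −18/θ² − 10 < 0, confirming a maximum.

θ̂_MAP = 0.900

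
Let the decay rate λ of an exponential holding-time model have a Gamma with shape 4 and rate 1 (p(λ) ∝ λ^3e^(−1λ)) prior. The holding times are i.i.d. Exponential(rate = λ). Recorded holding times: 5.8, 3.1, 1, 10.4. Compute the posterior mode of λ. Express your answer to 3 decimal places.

λ̂_MAP = 0.329

The Exponential(rate=λ) likelihood is ∝ λ^n e^(−λΣtᵢ). Here n = 4 and Σtᵢ = 5.8 + 3.1 + 1 + 10.4 = 20.3.
Posterior ∝ λ^3e^(−1λ) · λ^4e^(−20.3λ) = λ^7e^(−21.3λ), i.e. Gamma(8, 21.3).
Mode = (a−1)/b = 7/21.3 ≈ 0.329.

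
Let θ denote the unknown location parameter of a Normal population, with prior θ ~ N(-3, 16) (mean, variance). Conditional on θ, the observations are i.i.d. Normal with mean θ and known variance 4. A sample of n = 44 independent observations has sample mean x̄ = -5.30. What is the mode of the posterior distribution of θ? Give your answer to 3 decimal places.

θ̂_MAP = -5.287

n = 44, x̄ = -5.30.
For a Normal prior and Normal likelihood with known variance, the posterior is Normal; its mode equals its mean, the precision-weighted average.
Prior precision 1/σ₀² = 1/16 = 0.0625; data precision n/σ² = 44/4 = 11.
θ̂ = (0.0625·(-3) + 11·(-5.3)) / (0.0625 + 11) = (-58.4875)/11.0625 = -4679/885 ≈ -5.287.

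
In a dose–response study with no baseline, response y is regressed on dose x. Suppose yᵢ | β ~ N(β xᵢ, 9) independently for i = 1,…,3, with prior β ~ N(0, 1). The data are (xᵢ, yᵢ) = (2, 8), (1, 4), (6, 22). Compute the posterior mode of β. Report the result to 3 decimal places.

log p(β | y) = −Σ(yᵢ − βxᵢ)²/(2·9) − β²/(2·1) + const.
Setting the derivative to zero: Σxᵢ(yᵢ − βxᵢ)/9 − β/1 = 0, so β = Σxᵢyᵢ / (Σxᵢ² + σ²/τ²).
Σxᵢyᵢ = 2·8 + 1·4 + 6·22 = 152; Σxᵢ² = 41; σ²/τ² = 9.
β̂_MAP = 152 / (41 + 9) = 152/50 ≈ 3.040.

β̂_MAP = 3.040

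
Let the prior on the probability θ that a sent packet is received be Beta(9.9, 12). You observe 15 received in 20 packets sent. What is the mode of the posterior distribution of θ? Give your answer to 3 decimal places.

Prior: Beta(9.9, 12).
Data: 15 successes in 20 trials. The binomial likelihood contributes θ^15(1−θ)^5, so the posterior is Beta(9.9+15, 12+5) = Beta(24.9, 17).
For Beta(a, b) with a, b > 1 the mode is (a−1)/(a+b−2) = 23.9/39.9 ≈ 0.599.

θ̂_MAP = 0.599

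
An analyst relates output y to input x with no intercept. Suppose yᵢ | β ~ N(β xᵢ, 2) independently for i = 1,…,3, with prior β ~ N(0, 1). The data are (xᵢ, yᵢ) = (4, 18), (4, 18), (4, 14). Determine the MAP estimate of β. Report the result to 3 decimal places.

β̂_MAP = 4.000

log p(β | y) = −Σ(yᵢ − βxᵢ)²/(2·2) − β²/(2·1) + const.
Setting the derivative to zero: Σxᵢ(yᵢ − βxᵢ)/2 − β/1 = 0, so β = Σxᵢyᵢ / (Σxᵢ² + σ²/τ²).
Σxᵢyᵢ = 4·18 + 4·18 + 4·14 = 200; Σxᵢ² = 48; σ²/τ² = 2.
β̂_MAP = 200 / (48 + 2) = 200/50 ≈ 4.000.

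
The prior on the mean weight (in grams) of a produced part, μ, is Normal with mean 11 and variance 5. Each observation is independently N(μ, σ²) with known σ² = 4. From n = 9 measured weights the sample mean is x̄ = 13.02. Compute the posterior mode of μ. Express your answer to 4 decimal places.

μ̂_MAP = 12.8551

n = 9, x̄ = 13.02.
For a Normal prior and Normal likelihood with known variance, the posterior is Normal; its mode equals its mean, the precision-weighted average.
Prior precision 1/σ₀² = 1/5 = 0.2; data precision n/σ² = 9/4 = 2.25.
μ̂ = (0.2·11 + 2.25·13.02) / (0.2 + 2.25) = 31.495/2.45 = 6299/490 ≈ 12.8551.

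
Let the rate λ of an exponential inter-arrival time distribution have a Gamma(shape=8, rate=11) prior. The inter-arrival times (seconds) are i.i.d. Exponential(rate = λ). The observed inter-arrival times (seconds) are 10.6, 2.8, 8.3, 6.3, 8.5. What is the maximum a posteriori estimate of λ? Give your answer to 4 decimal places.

The Exponential(rate=λ) likelihood is ∝ λ^n e^(−λΣtᵢ). Here n = 5 and Σtᵢ = 10.6 + 2.8 + 8.3 + 6.3 + 8.5 = 36.5.
Posterior ∝ λ^7e^(−11λ) · λ^5e^(−36.5λ) = λ^12e^(−47.5λ), i.e. Gamma(13, 47.5).
Mode = (a−1)/b = 12/47.5 ≈ 0.2526.

λ̂_MAP = 0.2526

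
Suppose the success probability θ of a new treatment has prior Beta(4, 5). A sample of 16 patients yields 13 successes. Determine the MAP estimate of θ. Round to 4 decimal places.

θ̂_MAP = 0.6957

Prior: Beta(4, 5).
Data: 13 successes in 16 trials. The binomial likelihood contributes θ^13(1−θ)^3, so the posterior is Beta(4+13, 5+3) = Beta(17, 8).
For Beta(a, b) with a, b > 1 the mode is (a−1)/(a+b−2) = 16/23 ≈ 0.6957.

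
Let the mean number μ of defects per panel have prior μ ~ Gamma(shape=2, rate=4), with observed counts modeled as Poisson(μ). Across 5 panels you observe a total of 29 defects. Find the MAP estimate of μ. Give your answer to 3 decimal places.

Σxᵢ = 29, n = 5.
Posterior ∝ μe^(−4μ) · μ^29e^(−5μ) = μ^30e^(−9μ), i.e. Gamma(shape=31, rate=9).
The mode of a Gamma(a, b) with a ≥ 1 (shape–rate) is (a−1)/b = 30/9 ≈ 3.333.

μ̂_MAP = 3.333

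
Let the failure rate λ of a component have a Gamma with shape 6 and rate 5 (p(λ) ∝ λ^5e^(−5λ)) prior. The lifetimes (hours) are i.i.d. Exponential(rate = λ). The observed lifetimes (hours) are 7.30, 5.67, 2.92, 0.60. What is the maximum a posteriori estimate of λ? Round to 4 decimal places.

λ̂_MAP = 0.4188

The Exponential(rate=λ) likelihood is ∝ λ^n e^(−λΣtᵢ). Here n = 4 and Σtᵢ = 7.30 + 5.67 + 2.92 + 0.60 = 16.49.
Posterior ∝ λ^5e^(−5λ) · λ^4e^(−16.49λ) = λ^9e^(−21.49λ), i.e. Gamma(10, 21.49).
Mode = (a−1)/b = 9/21.49 ≈ 0.4188.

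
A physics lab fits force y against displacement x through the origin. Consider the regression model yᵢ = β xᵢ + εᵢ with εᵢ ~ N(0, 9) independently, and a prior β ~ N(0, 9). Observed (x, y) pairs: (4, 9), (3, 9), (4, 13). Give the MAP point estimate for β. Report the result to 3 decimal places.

β̂_MAP = 2.738

log p(β | y) = −Σ(yᵢ − βxᵢ)²/(2·9) − β²/(2·9) + const.
Setting the derivative to zero: Σxᵢ(yᵢ − βxᵢ)/9 − β/9 = 0, so β = Σxᵢyᵢ / (Σxᵢ² + σ²/τ²).
Σxᵢyᵢ = 4·9 + 3·9 + 4·13 = 115; Σxᵢ² = 41; σ²/τ² = 1.
β̂_MAP = 115 / (41 + 1) = 115/42 ≈ 2.738.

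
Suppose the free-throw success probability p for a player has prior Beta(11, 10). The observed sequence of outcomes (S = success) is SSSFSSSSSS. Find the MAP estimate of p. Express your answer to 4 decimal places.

p̂_MAP = 0.6552

Prior: Beta(11, 10).
Data: 9 successes in 10 trials (from the sequence). The binomial likelihood contributes p^9(1−p)^1, so the posterior is Beta(11+9, 10+1) = Beta(20, 11).
For Beta(a, b) with a, b > 1 the mode is (a−1)/(a+b−2) = 19/29 ≈ 0.6552.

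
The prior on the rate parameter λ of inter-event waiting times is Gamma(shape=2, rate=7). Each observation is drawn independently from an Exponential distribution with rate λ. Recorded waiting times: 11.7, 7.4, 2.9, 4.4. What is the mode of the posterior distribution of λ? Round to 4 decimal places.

λ̂_MAP = 0.1497

The Exponential(rate=λ) likelihood is ∝ λ^n e^(−λΣtᵢ). Here n = 4 and Σtᵢ = 11.7 + 7.4 + 2.9 + 4.4 = 26.4.
Posterior ∝ λe^(−7λ) · λ^4e^(−26.4λ) = λ^5e^(−33.4λ), i.e. Gamma(6, 33.4).
Mode = (a−1)/b = 5/33.4 ≈ 0.1497.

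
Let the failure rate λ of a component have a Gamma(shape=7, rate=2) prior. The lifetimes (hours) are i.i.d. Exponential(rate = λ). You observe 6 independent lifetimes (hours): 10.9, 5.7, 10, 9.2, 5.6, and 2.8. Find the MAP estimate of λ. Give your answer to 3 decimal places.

λ̂_MAP = 0.260

The Exponential(rate=λ) likelihood is ∝ λ^n e^(−λΣtᵢ). Here n = 6 and Σtᵢ = 10.9 + 5.7 + 10 + 9.2 + 5.6 + 2.8 = 44.2.
Posterior ∝ λ^6e^(−2λ) · λ^6e^(−44.2λ) = λ^12e^(−46.2λ), i.e. Gamma(13, 46.2).
Mode = (a−1)/b = 12/46.2 ≈ 0.260.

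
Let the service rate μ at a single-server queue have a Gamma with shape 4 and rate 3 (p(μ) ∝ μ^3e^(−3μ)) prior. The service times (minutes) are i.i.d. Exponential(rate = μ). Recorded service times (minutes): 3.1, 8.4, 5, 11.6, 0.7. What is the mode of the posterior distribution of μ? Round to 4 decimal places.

μ̂_MAP = 0.2516

The Exponential(rate=μ) likelihood is ∝ μ^n e^(−μΣtᵢ). Here n = 5 and Σtᵢ = 3.1 + 8.4 + 5 + 11.6 + 0.7 = 28.8.
Posterior ∝ μ^3e^(−3μ) · μ^5e^(−28.8μ) = μ^8e^(−31.8μ), i.e. Gamma(9, 31.8).
Mode = (a−1)/b = 8/31.8 ≈ 0.2516.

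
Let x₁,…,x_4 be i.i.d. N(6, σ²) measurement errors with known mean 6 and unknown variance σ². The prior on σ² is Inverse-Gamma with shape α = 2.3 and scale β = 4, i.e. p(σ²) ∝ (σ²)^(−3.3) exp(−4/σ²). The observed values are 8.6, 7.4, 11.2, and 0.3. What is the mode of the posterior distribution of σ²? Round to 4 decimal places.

σ̂²_MAP = 7.1934

Sum of squared deviations about the known mean: SS = (8.6−6)² + (7.4−6)² + (11.2−6)² + (0.3−6)² = 68.25.
The Normal likelihood contributes (σ²)^(−n/2) exp(−SS/(2σ²)), so the posterior is Inverse-Gamma(α + n/2, β + SS/2) = Inverse-Gamma(4.3, 38.125).
The mode of Inverse-Gamma(a, b) is b/(a+1) = 38.125/5.3 ≈ 7.1934.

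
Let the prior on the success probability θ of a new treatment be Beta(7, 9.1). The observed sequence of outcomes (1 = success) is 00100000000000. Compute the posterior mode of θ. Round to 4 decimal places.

θ̂_MAP = 0.2491

Prior: Beta(7, 9.1).
Data: 1 success in 14 trials (from the sequence). The binomial likelihood contributes θ(1−θ)^13, so the posterior is Beta(7+1, 9.1+13) = Beta(8, 22.1).
For Beta(a, b) with a, b > 1 the mode is (a−1)/(a+b−2) = 7/28.1 ≈ 0.2491.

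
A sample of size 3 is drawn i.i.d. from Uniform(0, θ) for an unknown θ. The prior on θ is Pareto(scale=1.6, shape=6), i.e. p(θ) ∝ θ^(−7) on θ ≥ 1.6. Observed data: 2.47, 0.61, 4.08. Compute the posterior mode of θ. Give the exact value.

The Uniform(0, θ) likelihood is θ^(−n) for θ ≥ max(xᵢ), zero otherwise. Here max(xᵢ) = 4.08.
Posterior ∝ θ^(−7) · θ^(−3) = θ^(−10) on θ ≥ max(1.6, 4.08) = 4.08.
This density is strictly decreasing in θ, so the posterior mode lies at the lower boundary of the support.

θ̂_MAP = 4.08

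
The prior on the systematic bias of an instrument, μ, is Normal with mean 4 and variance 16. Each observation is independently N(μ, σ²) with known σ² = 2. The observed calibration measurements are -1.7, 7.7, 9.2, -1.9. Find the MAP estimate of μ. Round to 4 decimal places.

μ̂_MAP = 3.3455

n = 4; x̄ = ((-1.7) + 7.7 + 9.2 + (-1.9))/4 = 13.3/4 = 3.325.
For a Normal prior and Normal likelihood with known variance, the posterior is Normal; its mode equals its mean, the precision-weighted average.
Prior precision 1/σ₀² = 1/16 = 0.0625; data precision n/σ² = 4/2 = 2.
μ̂ = (0.0625·4 + 2·3.325) / (0.0625 + 2) = 6.9/2.0625 = 184/55 ≈ 3.3455.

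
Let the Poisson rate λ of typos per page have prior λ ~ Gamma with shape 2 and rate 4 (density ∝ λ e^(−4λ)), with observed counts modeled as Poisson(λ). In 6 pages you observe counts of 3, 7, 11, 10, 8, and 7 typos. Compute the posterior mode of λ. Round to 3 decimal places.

Σxᵢ = 3+7+11+10+8+7 = 46, with n = 6.
Posterior ∝ λe^(−4λ) · λ^46e^(−6λ) = λ^47e^(−10λ), i.e. Gamma(shape=48, rate=10).
The mode of a Gamma(a, b) with a ≥ 1 (shape–rate) is (a−1)/b = 47/10 ≈ 4.700.

λ̂_MAP = 4.700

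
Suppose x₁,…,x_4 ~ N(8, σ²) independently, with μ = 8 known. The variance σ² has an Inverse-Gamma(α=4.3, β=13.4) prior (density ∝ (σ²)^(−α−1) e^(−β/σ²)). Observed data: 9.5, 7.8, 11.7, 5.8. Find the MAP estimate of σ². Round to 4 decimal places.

Sum of squared deviations about the known mean: SS = (9.5−8)² + (7.8−8)² + (11.7−8)² + (5.8−8)² = 20.82.
The Normal likelihood contributes (σ²)^(−n/2) exp(−SS/(2σ²)), so the posterior is Inverse-Gamma(α + n/2, β + SS/2) = Inverse-Gamma(6.3, 23.81).
The mode of Inverse-Gamma(a, b) is b/(a+1) = 23.81/7.3 ≈ 3.2616.

σ̂²_MAP = 3.2616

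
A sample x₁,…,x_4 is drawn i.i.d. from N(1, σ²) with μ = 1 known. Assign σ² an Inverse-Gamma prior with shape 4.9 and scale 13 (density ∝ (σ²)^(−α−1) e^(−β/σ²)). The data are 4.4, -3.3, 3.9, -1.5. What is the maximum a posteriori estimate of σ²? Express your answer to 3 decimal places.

Sum of squared deviations about the known mean: SS = (4.4−1)² + (-3.3−1)² + (3.9−1)² + (-1.5−1)² = 44.71.
The Normal likelihood contributes (σ²)^(−n/2) exp(−SS/(2σ²)), so the posterior is Inverse-Gamma(α + n/2, β + SS/2) = Inverse-Gamma(6.9, 35.355).
The mode of Inverse-Gamma(a, b) is b/(a+1) = 35.355/7.9 ≈ 4.475.

σ̂²_MAP = 4.475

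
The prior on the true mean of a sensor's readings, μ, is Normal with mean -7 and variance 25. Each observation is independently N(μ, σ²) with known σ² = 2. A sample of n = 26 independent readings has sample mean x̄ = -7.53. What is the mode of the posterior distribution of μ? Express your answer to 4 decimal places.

n = 26, x̄ = -7.53.
For a Normal prior and Normal likelihood with known variance, the posterior is Normal; its mode equals its mean, the precision-weighted average.
Prior precision 1/σ₀² = 1/25 = 0.04; data precision n/σ² = 26/2 = 13.
μ̂ = (0.04·(-7) + 13·(-7.53)) / (0.04 + 13) = (-98.17)/13.04 = -9817/1304 ≈ -7.5284.

μ̂_MAP = -7.5284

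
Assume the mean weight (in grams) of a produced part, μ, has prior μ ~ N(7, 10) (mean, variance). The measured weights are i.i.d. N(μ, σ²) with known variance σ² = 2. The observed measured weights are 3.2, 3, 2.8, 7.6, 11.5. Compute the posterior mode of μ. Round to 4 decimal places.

n = 5; x̄ = (3.2 + 3 + 2.8 + 7.6 + 11.5)/5 = 28.1/5 = 5.62.
For a Normal prior and Normal likelihood with known variance, the posterior is Normal; its mode equals its mean, the precision-weighted average.
Prior precision 1/σ₀² = 1/10 = 0.1; data precision n/σ² = 5/2 = 2.5.
μ̂ = (0.1·7 + 2.5·5.62) / (0.1 + 2.5) = 14.75/2.6 = 295/52 ≈ 5.6731.

μ̂_MAP = 5.6731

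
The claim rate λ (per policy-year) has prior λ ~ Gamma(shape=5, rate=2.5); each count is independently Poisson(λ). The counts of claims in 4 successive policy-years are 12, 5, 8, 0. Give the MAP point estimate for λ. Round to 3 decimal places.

λ̂_MAP = 4.462

Σxᵢ = 12+5+8+0 = 25, with n = 4.
Posterior ∝ λ^4e^(−2.5λ) · λ^25e^(−4λ) = λ^29e^(−6.5λ), i.e. Gamma(shape=30, rate=6.5).
The mode of a Gamma(a, b) with a ≥ 1 (shape–rate) is (a−1)/b = 29/6.5 ≈ 4.462.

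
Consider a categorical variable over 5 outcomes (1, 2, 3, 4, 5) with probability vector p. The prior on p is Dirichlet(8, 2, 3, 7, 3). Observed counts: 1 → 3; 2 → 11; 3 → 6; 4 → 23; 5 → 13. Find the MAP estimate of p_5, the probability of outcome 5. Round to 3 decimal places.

The posterior is Dirichlet(αᵢ + nᵢ) = Dirichlet(11, 13, 9, 30, 16).
For a Dirichlet(a₁,…,a_K) with all aᵢ > 1, the mode has j-th component (aⱼ − 1)/(Σaᵢ − K).
Here Σaᵢ = 79 and K = 5, so p_5 = (16 − 1)/(79 − 5) = 15/74 ≈ 0.203.

MAP estimate: 0.203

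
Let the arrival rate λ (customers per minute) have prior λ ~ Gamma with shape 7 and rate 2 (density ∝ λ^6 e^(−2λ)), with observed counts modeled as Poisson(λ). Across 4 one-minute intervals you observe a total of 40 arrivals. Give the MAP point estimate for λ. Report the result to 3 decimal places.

λ̂_MAP = 7.667

Σxᵢ = 40, n = 4.
Posterior ∝ λ^6e^(−2λ) · λ^40e^(−4λ) = λ^46e^(−6λ), i.e. Gamma(shape=47, rate=6).
The mode of a Gamma(a, b) with a ≥ 1 (shape–rate) is (a−1)/b = 46/6 ≈ 7.667.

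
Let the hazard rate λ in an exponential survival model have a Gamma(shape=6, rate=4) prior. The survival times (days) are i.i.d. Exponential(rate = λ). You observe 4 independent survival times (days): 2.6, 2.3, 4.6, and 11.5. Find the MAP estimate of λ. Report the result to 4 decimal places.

The Exponential(rate=λ) likelihood is ∝ λ^n e^(−λΣtᵢ). Here n = 4 and Σtᵢ = 2.6 + 2.3 + 4.6 + 11.5 = 21.
Posterior ∝ λ^5e^(−4λ) · λ^4e^(−21λ) = λ^9e^(−25λ), i.e. Gamma(10, 25).
Mode = (a−1)/b = 9/25 ≈ 0.3600.

λ̂_MAP = 0.3600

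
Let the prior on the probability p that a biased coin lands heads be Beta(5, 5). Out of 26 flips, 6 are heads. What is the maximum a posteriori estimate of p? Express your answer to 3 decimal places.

Prior: Beta(5, 5).
Data: 6 successes in 26 trials. The binomial likelihood contributes p^6(1−p)^20, so the posterior is Beta(5+6, 5+20) = Beta(11, 25).
For Beta(a, b) with a, b > 1 the mode is (a−1)/(a+b−2) = 10/34 ≈ 0.294.

p̂_MAP = 0.294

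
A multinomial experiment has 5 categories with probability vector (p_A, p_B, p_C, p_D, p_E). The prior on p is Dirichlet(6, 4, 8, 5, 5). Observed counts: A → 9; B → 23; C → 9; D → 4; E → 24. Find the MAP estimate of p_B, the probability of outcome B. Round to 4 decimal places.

The posterior is Dirichlet(αᵢ + nᵢ) = Dirichlet(15, 27, 17, 9, 29).
For a Dirichlet(a₁,…,a_K) with all aᵢ > 1, the mode has j-th component (aⱼ − 1)/(Σaᵢ − K).
Here Σaᵢ = 97 and K = 5, so p_B = (27 − 1)/(97 − 5) = 26/92 ≈ 0.2826.

MAP estimate of p_B = 0.2826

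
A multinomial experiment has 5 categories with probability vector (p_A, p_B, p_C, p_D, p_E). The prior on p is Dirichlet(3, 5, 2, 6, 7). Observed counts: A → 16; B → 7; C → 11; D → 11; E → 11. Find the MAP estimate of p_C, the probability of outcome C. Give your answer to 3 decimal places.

The posterior is Dirichlet(αᵢ + nᵢ) = Dirichlet(19, 12, 13, 17, 18).
For a Dirichlet(a₁,…,a_K) with all aᵢ > 1, the mode has j-th component (aⱼ − 1)/(Σaᵢ − K).
Here Σaᵢ = 79 and K = 5, so p_C = (13 − 1)/(79 − 5) = 12/74 ≈ 0.162.

MAP estimate of p_C = 0.162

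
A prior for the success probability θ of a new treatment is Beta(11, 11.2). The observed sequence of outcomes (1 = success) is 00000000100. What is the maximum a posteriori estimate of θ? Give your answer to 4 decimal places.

θ̂_MAP = 0.3526

Prior: Beta(11, 11.2).
Data: 1 success in 11 trials (from the sequence). The binomial likelihood contributes θ(1−θ)^10, so the posterior is Beta(11+1, 11.2+10) = Beta(12, 21.2).
For Beta(a, b) with a, b > 1 the mode is (a−1)/(a+b−2) = 11/31.2 ≈ 0.3526.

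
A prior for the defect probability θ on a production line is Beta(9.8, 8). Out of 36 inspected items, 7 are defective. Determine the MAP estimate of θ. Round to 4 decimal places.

θ̂_MAP = 0.3050

Prior: Beta(9.8, 8).
Data: 7 successes in 36 trials. The binomial likelihood contributes θ^7(1−θ)^29, so the posterior is Beta(9.8+7, 8+29) = Beta(16.8, 37).
For Beta(a, b) with a, b > 1 the mode is (a−1)/(a+b−2) = 15.8/51.8 ≈ 0.3050.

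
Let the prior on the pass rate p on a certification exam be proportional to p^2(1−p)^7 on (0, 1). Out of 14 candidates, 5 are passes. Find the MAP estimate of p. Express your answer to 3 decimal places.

p̂_MAP = 0.304

The prior density ∝ p^2(1−p)^7 is the kernel of Beta(3, 8).
Data: 5 successes in 14 trials. The binomial likelihood contributes p^5(1−p)^9, so the posterior is Beta(3+5, 8+9) = Beta(8, 17).
For Beta(a, b) with a, b > 1 the mode is (a−1)/(a+b−2) = 7/23 ≈ 0.304.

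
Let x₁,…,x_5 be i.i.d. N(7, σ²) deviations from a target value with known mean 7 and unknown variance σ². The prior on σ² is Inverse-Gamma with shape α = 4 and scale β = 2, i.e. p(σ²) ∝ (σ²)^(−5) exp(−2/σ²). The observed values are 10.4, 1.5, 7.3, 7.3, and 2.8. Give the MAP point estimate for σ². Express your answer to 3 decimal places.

σ̂²_MAP = 4.242

Sum of squared deviations about the known mean: SS = (10.4−7)² + (1.5−7)² + (7.3−7)² + (7.3−7)² + (2.8−7)² = 59.63.
The Normal likelihood contributes (σ²)^(−n/2) exp(−SS/(2σ²)), so the posterior is Inverse-Gamma(α + n/2, β + SS/2) = Inverse-Gamma(6.5, 31.815).
The mode of Inverse-Gamma(a, b) is b/(a+1) = 31.815/7.5 ≈ 4.242.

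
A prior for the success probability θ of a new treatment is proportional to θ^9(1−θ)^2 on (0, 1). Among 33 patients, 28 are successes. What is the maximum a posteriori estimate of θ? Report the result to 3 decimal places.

θ̂_MAP = 0.841

The prior density ∝ θ^9(1−θ)^2 is the kernel of Beta(10, 3).
Data: 28 successes in 33 trials. The binomial likelihood contributes θ^28(1−θ)^5, so the posterior is Beta(10+28, 3+5) = Beta(38, 8).
For Beta(a, b) with a, b > 1 the mode is (a−1)/(a+b−2) = 37/44 ≈ 0.841.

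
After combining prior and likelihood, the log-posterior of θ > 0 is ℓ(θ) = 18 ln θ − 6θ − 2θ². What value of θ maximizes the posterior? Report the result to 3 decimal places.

θ̂_MAP = 1.500

ℓ'(θ) = 18/θ − 6 − 4θ. Setting this to zero and multiplying by θ: 4θ² + 6θ − 18 = 0.
θ = (−6 + √(6² + 4·4·18)) / (2·4) = (−6 + √324) / 8 = (−6 + 18)/8 = 3/2.
ℓ''(θ) = −18/θ² − 4 < 0, confirming a maximum.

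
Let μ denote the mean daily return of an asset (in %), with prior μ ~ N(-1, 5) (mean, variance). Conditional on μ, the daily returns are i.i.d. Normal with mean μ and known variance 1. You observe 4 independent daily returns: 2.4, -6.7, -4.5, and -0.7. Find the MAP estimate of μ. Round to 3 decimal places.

μ̂_MAP = -2.310

n = 4; x̄ = (2.4 + (-6.7) + (-4.5) + (-0.7))/4 = -9.5/4 = -2.375.
For a Normal prior and Normal likelihood with known variance, the posterior is Normal; its mode equals its mean, the precision-weighted average.
Prior precision 1/σ₀² = 1/5 = 0.2; data precision n/σ² = 4/1 = 4.
μ̂ = (0.2·(-1) + 4·(-2.375)) / (0.2 + 4) = (-9.7)/4.2 = -97/42 ≈ -2.310.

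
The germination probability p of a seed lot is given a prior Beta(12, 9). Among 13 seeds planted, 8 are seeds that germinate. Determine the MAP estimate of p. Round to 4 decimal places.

Prior: Beta(12, 9).
Data: 8 successes in 13 trials. The binomial likelihood contributes p^8(1−p)^5, so the posterior is Beta(12+8, 9+5) = Beta(20, 14).
For Beta(a, b) with a, b > 1 the mode is (a−1)/(a+b−2) = 19/32 ≈ 0.5938.

p̂_MAP = 0.5938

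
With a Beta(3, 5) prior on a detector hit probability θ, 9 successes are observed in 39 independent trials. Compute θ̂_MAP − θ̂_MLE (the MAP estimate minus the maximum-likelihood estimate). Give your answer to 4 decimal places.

Posterior is Beta(12, 35); MAP = (12−1)/(47−2) = 11/45 ≈ 0.24444.
MLE ignores the prior: θ̂_MLE = k/n = 9/39 ≈ 0.23077.
Difference = 11/45 − 9/39 = 8/585 ≈ 0.0137.

MAP − MLE = 0.0137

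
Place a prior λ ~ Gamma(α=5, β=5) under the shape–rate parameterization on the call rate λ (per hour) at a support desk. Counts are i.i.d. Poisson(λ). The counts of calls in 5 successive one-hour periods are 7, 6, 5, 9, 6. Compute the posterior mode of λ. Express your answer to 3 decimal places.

λ̂_MAP = 3.700

Σxᵢ = 7+6+5+9+6 = 33, with n = 5.
Posterior ∝ λ^4e^(−5λ) · λ^33e^(−5λ) = λ^37e^(−10λ), i.e. Gamma(shape=38, rate=10).
The mode of a Gamma(a, b) with a ≥ 1 (shape–rate) is (a−1)/b = 37/10 ≈ 3.700.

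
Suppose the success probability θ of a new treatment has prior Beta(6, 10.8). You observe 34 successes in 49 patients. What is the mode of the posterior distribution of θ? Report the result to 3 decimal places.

θ̂_MAP = 0.611

Prior: Beta(6, 10.8).
Data: 34 successes in 49 trials. The binomial likelihood contributes θ^34(1−θ)^15, so the posterior is Beta(6+34, 10.8+15) = Beta(40, 25.8).
For Beta(a, b) with a, b > 1 the mode is (a−1)/(a+b−2) = 39/63.8 ≈ 0.611.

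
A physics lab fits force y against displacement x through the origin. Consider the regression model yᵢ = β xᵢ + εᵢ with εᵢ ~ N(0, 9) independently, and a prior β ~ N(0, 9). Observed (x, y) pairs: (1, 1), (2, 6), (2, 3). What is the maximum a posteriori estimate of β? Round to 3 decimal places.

β̂_MAP = 1.900

log p(β | y) = −Σ(yᵢ − βxᵢ)²/(2·9) − β²/(2·9) + const.
Setting the derivative to zero: Σxᵢ(yᵢ − βxᵢ)/9 − β/9 = 0, so β = Σxᵢyᵢ / (Σxᵢ² + σ²/τ²).
Σxᵢyᵢ = 1·1 + 2·6 + 2·3 = 19; Σxᵢ² = 9; σ²/τ² = 1.
β̂_MAP = 19 / (9 + 1) = 19/10 ≈ 1.900.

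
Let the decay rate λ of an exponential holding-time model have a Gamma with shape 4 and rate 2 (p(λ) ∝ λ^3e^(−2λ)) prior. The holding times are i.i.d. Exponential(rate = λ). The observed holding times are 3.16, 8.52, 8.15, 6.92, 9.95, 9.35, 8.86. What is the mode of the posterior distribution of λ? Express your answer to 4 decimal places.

The Exponential(rate=λ) likelihood is ∝ λ^n e^(−λΣtᵢ). Here n = 7 and Σtᵢ = 3.16 + 8.52 + 8.15 + 6.92 + 9.95 + 9.35 + 8.86 = 54.91.
Posterior ∝ λ^3e^(−2λ) · λ^7e^(−54.91λ) = λ^10e^(−56.91λ), i.e. Gamma(11, 56.91).
Mode = (a−1)/b = 10/56.91 ≈ 0.1757.

λ̂_MAP = 0.1757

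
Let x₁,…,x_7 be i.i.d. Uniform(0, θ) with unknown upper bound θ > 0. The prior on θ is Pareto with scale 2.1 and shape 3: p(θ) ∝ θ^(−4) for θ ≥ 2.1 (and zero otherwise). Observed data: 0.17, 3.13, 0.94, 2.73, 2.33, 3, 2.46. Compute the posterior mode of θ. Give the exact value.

θ̂_MAP = 3.13

The Uniform(0, θ) likelihood is θ^(−n) for θ ≥ max(xᵢ), zero otherwise. Here max(xᵢ) = 3.13.
Posterior ∝ θ^(−4) · θ^(−7) = θ^(−11) on θ ≥ max(2.1, 3.13) = 3.13.
This density is strictly decreasing in θ, so the posterior mode lies at the lower boundary of the support.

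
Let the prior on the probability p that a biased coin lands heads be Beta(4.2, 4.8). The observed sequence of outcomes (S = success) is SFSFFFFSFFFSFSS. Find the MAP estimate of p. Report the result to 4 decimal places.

Prior: Beta(4.2, 4.8).
Data: 6 successes in 15 trials (from the sequence). The binomial likelihood contributes p^6(1−p)^9, so the posterior is Beta(4.2+6, 4.8+9) = Beta(10.2, 13.8).
For Beta(a, b) with a, b > 1 the mode is (a−1)/(a+b−2) = 9.2/22 ≈ 0.4182.

p̂_MAP = 0.4182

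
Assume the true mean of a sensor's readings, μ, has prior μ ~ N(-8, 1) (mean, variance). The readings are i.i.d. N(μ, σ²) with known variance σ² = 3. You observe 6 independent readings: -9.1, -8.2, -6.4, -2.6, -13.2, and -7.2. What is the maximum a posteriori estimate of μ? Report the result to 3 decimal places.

μ̂_MAP = -7.856

n = 6; x̄ = ((-9.1) + (-8.2) + (-6.4) + (-2.6) + (-13.2) + (-7.2))/6 = -46.7/6 = -467/60 ≈ -7.7833.
For a Normal prior and Normal likelihood with known variance, the posterior is Normal; its mode equals its mean, the precision-weighted average.
Prior precision 1/σ₀² = 1/1 = 1; data precision n/σ² = 6/3 = 2.
μ̂ = (1·(-8) + 2·(-467/60)) / (1 + 2) = (-707/30)/3 = -707/90 ≈ -7.856.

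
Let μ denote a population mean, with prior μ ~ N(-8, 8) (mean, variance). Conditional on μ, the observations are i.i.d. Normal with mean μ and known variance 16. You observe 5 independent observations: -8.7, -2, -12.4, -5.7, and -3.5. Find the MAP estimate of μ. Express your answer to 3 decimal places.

μ̂_MAP = -6.900

n = 5; x̄ = ((-8.7) + (-2) + (-12.4) + (-5.7) + (-3.5))/5 = -32.3/5 = -6.46.
For a Normal prior and Normal likelihood with known variance, the posterior is Normal; its mode equals its mean, the precision-weighted average.
Prior precision 1/σ₀² = 1/8 = 0.125; data precision n/σ² = 5/16 = 0.3125.
μ̂ = (0.125·(-8) + 0.3125·(-6.46)) / (0.125 + 0.3125) = (-3.01875)/0.4375 = -6.900.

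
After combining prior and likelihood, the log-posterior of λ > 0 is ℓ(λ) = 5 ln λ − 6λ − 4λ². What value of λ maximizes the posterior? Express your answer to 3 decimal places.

ℓ'(λ) = 5/λ − 6 − 8λ. Setting this to zero and multiplying by λ: 8λ² + 6λ − 5 = 0.
λ = (−6 + √(6² + 4·8·5)) / (2·8) = (−6 + √196) / 16 = (−6 + 14)/16 = 1/2.
ℓ''(λ) = −5/λ² − 8 < 0, confirming a maximum.

λ̂_MAP = 0.500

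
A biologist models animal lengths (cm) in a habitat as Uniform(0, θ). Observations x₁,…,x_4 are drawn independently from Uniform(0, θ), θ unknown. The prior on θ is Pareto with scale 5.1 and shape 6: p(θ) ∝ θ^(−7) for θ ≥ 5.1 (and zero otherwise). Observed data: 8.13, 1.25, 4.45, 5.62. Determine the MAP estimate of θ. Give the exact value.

θ̂_MAP = 8.13

The Uniform(0, θ) likelihood is θ^(−n) for θ ≥ max(xᵢ), zero otherwise. Here max(xᵢ) = 8.13.
Posterior ∝ θ^(−7) · θ^(−4) = θ^(−11) on θ ≥ max(5.1, 8.13) = 8.13.
This density is strictly decreasing in θ, so the posterior mode lies at the lower boundary of the support.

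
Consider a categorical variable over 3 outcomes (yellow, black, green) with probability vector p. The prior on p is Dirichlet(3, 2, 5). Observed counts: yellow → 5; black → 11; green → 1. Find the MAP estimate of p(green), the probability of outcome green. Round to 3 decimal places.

MAP estimate of p(green) = 0.208

The posterior is Dirichlet(αᵢ + nᵢ) = Dirichlet(8, 13, 6).
For a Dirichlet(a₁,…,a_K) with all aᵢ > 1, the mode has j-th component (aⱼ − 1)/(Σaᵢ − K).
Here Σaᵢ = 27 and K = 3, so p(green) = (6 − 1)/(27 − 3) = 5/24 ≈ 0.208.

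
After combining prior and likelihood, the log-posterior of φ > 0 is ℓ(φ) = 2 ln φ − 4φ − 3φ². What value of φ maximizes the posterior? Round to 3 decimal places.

φ̂_MAP = 0.333

ℓ'(φ) = 2/φ − 4 − 6φ. Setting this to zero and multiplying by φ: 6φ² + 4φ − 2 = 0.
φ = (−4 + √(4² + 4·6·2)) / (2·6) = (−4 + √64) / 12 = (−4 + 8)/12 = 1/3.
ℓ''(φ) = −2/φ² − 6 < 0, confirming a maximum.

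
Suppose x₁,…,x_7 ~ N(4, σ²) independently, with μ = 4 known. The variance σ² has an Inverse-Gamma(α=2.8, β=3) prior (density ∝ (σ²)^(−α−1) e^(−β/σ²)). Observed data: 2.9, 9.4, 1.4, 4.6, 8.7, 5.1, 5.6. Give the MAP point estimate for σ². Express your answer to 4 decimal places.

σ̂²_MAP = 4.7500

Sum of squared deviations about the known mean: SS = (2.9−4)² + (9.4−4)² + (1.4−4)² + (4.6−4)² + (8.7−4)² + (5.1−4)² + (5.6−4)² = 63.35.
The Normal likelihood contributes (σ²)^(−n/2) exp(−SS/(2σ²)), so the posterior is Inverse-Gamma(α + n/2, β + SS/2) = Inverse-Gamma(6.3, 34.675).
The mode of Inverse-Gamma(a, b) is b/(a+1) = 34.675/7.3 ≈ 4.7500.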